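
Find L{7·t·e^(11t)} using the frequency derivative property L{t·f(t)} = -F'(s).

L{e^(11t)} = 1/(s-11). By frequency derivative: L{t·e^(11t)} = -d/ds[1/(s-11)] = -(-1)/(s-11)² = 1/(s-11)². Then L{7·t·e^(11t)} = 7·1/(s-11)² = 7/(s-11)²

Final answer: 7/(s-11)²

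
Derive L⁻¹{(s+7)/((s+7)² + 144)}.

Using frequency shift: L⁻¹{(s-a)/((s-a)² + b²)} = e^(at)cos(bt). Here a=-7, b=12

Final answer: e^(-7t)·cos(12t)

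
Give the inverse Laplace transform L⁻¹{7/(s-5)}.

L⁻¹{1/(s-a)} = e^(at), so L⁻¹{1/(s-5)} = e^(5t), and L⁻¹{7/(s-5)} = 7·e^(5t)

Final answer: 7·e^(5t)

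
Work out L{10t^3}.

L{t^n} = n!/s^(n+1). So L{10t^3} = 10·3!/s^4 = 60/s^4

Final answer: 60/s^4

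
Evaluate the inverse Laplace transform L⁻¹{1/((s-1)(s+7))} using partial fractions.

Decompose: A/(s-1) + B/(s+7). A = 1/8, B = -1/8. f(t) = (e^t - e^(-7t))/8

Final answer: (e^t - e^(-7t))/8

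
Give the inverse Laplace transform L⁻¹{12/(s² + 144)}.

L⁻¹{12/(s² + 144)} = sin(12t)

Final answer: sin(12t)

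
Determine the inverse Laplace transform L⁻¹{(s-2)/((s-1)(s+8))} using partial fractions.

Using partial fractions, f(t) = (-e^t + 10e^(-8t))/9

Final answer: (-e^t + 10e^(-8t))/9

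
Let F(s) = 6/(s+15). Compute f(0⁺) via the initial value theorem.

f(0⁺) = lim_{s→∞} s·6/(s+15) = lim_{s→∞} 6s/(s+15) = 6

Final answer: 6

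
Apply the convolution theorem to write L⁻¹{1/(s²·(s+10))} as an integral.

1/(s²·(s+10)) = (1/s^2)·(1/(s+10)) = L{t}·L{e^(-10t)}. So f(t) = t*e^(-10t) = ∫₀ᵗ τ·e^(-10(t-τ)) dτ

Final answer: ∫₀ᵗ τ·e^(-10(t-τ)) dτ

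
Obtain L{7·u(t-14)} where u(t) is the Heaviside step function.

L{u(t-a)} = e^(-as)/s. Here a=14, so L{u(t-14)} = e^(-14s)/s, and L{7·u(t-14)} = 7·e^(-14s)/s

Final answer: 7·e^(-14s)/s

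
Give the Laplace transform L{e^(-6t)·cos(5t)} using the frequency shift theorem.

Frequency shift: L{e^(at)f(t)} = F(s-a). L{e^(-6t)·cos(5t)} = (s+6)/((s+6)² + 25)

Final answer: (s+6)/((s+6)² + 25)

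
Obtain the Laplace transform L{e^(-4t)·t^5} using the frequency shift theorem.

L{e^(at)·t^n} = n!/(s-a)^(n+1), so L{e^(-4t)·t^5} = 120/(s+4)^6

Final answer: 120/(s+4)^6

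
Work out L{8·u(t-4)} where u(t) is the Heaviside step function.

L{u(t-a)} = e^(-as)/s. Here a=4, so L{u(t-4)} = e^(-4s)/s, and L{8·u(t-4)} = 8·e^(-4s)/s

Final answer: 8·e^(-4s)/s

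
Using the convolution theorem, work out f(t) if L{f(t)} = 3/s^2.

3/s^2 = (3/s)·(1/s) = L{3}·L{1}. By convolution, f(t) = 3*1 = ∫₀ᵗ 3·1 dτ = 3·t

Final answer: 3·t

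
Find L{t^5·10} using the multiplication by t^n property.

L{10} = 10/s. d^1/ds^1[1/s] = -1/s². d^2/ds^2[1/s] = 2/s^3. d^3/ds^3[1/s] = -6/s^4. d^4/ds^4[1/s] = 24/s^5. d^5/ds^5[1/s] = -120/s^6. So L{t^5} = (-1)^{5}·-120/s^6 = 120/s^6. Then L{t^5·10} = 10·120/s^6 = 1200/s^6

Final answer: 1200/s^6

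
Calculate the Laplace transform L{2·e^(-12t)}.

L{e^(at)} = 1/(s-a), so L{e^(-12t)} = 1/(s+12). Then L{2·e^(-12t)} = 2/(s+12)

Final answer: 2/(s+12)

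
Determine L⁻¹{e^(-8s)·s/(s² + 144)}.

L⁻¹{s/(s² + 144)} = cos(12t). By the time shift theorem, L⁻¹{e^(-as)F(s)} = u(t-a)f(t-a) with a=8, so L⁻¹{e^(-8s)·s/(s² + 144)} = u(t-8)·cos(12(t-8))

Final answer: u(t-8)·cos(12(t-8))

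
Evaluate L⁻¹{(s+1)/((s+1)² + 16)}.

Using frequency shift: L⁻¹{(s-a)/((s-a)² + b²)} = e^(at)cos(bt). Here a=-1, b=4

Final answer: e^(-t)·cos(4t)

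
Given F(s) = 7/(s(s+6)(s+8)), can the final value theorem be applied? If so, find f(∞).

Poles of sF(s) = 7/((s+6)(s+8)) are at s = -6 and s = -8, both in the left half-plane. Theorem applies. f(∞) = lim_{s→0} sF(s) = 7/(6·8) = 7/48

Final answer: 7/48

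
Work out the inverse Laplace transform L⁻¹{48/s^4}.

L⁻¹{n!/s^(n+1)} = t^n with n=3. So L⁻¹{6/s^4} = t^3, and L⁻¹{48/s^4} = (48/6)·t^3 = 8·t^3

Final answer: 8·t^3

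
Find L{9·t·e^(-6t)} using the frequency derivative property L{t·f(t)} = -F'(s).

L{e^(-6t)} = 1/(s+6). By frequency derivative: L{t·e^(-6t)} = -d/ds[1/(s+6)] = -(-1)/(s+6)² = 1/(s+6)². Then L{9·t·e^(-6t)} = 9·1/(s+6)² = 9/(s+6)²

Final answer: 9/(s+6)²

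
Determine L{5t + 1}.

L{5t + 1} = 5·L{t} + L{1} = 5/s² + 1/s

Final answer: 5/s² + 1/s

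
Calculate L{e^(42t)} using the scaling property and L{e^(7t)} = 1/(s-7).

Using L{f(at)} = (1/a)F(s/a) with a=6 and f(t) = e^(7t): L{e^(42t)} = (1/6) · 1/((s/6)-7) = (1/6) · 6/(s-42) = 1/(s-42)

Final answer: 1/(s-42)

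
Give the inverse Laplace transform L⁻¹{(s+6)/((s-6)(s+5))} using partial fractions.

Using partial fractions, f(t) = (12e^(6t) - e^(-5t))/11

Final answer: (12e^(6t) - e^(-5t))/11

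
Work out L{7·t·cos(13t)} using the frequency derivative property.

L{cos(13t)} = s/(s² + 169). Derivative: d/ds[s/(s² + 169)] = [(s² + 169) - s·2s]/(s² + 169)² = (169 - s²)/(s² + 169)². So L{t·cos(13t)} = -F'(s) = (s² - 169)/(s² + 169)². Then L{7·t·cos(13t)} = 7·(s² - 169)/(s² + 169)²

Final answer: 7·(s² - 169)/(s² + 169)²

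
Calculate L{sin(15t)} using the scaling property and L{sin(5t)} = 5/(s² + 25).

Using L{f(at)} = (1/a)F(s/a) with a=3: L{sin(15t)} = (1/3) · 5/((s/3)² + 25) = (1/3) · 5·9/(s² + 225) = 15/(s² + 225)

Final answer: 15/(s² + 225)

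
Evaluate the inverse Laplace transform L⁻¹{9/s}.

L⁻¹{c/s} = c, so L⁻¹{9/s} = 9

Final answer: 9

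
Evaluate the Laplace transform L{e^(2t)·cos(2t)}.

L{e^(at)·cos(ωt)} = (s-a)/((s-a)² + ω²), so L{e^(2t)·cos(2t)} = (s-2)/((s-2)² + 4)

Final answer: (s-2)/((s-2)² + 4)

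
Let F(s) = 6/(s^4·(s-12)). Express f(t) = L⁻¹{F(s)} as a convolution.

6/(s^4·(s-12)) = (6/s^4)·(1/(s-12)) = L{t^3}·L{e^(12t)}. So f(t) = t^3*e^(12t) = ∫₀ᵗ τ^3·e^(12(t-τ)) dτ

Final answer: ∫₀ᵗ τ^3·e^(12(t-τ)) dτ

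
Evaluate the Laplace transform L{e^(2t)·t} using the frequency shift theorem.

L{e^(at)·t^n} = n!/(s-a)^(n+1), so L{e^(2t)·t} = 1/(s-2)^2

Final answer: 1/(s-2)^2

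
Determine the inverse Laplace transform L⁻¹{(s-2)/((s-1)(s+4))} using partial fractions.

Using partial fractions, f(t) = (-e^t + 6e^(-4t))/5

Final answer: (-e^t + 6e^(-4t))/5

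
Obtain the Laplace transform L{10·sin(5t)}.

L{sin(ωt)} = ω/(s² + ω²), so L{sin(5t)} = 5/(s² + 25). Then L{10·sin(5t)} = 10·5/(s² + 25) = 50/(s² + 25)

Final answer: 50/(s² + 25)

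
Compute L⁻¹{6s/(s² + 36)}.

This is the form c·s/(s² + a²) with a = 6, c = 6. L⁻¹ = 6·cos(6t)

Final answer: 6·cos(6t)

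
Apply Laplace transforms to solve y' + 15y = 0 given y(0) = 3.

L{y'} + 15L{y} = 0. sY - 3 + 15Y = 0. Y(s+15) = 3. Y = 3/(s+15)

Final answer: y(t) = 3e^(-15t)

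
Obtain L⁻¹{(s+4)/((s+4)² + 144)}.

Using frequency shift: L⁻¹{(s-a)/((s-a)² + b²)} = e^(at)cos(bt). Here a=-4, b=12

Final answer: e^(-4t)·cos(12t)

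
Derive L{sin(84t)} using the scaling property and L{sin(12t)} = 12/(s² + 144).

Using L{f(at)} = (1/a)F(s/a) with a=7: L{sin(84t)} = (1/7) · 12/((s/7)² + 144) = (1/7) · 12·49/(s² + 7056) = 84/(s² + 7056)

Final answer: 84/(s² + 7056)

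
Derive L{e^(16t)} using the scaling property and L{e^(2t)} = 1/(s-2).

Using L{f(at)} = (1/a)F(s/a) with a=8 and f(t) = e^(2t): L{e^(16t)} = (1/8) · 1/((s/8)-2) = (1/8) · 8/(s-16) = 1/(s-16)

Final answer: 1/(s-16)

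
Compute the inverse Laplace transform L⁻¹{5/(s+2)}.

L⁻¹{1/(s-a)} = e^(at), so L⁻¹{1/(s+2)} = e^(-2t), and L⁻¹{5/(s+2)} = 5·e^(-2t)

Final answer: 5·e^(-2t)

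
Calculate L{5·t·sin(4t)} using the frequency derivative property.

L{sin(4t)} = 4/(s² + 16). By L{t·f(t)} = -F'(s): -d/ds[4/(s² + 16)] = -(4)·(-2s)/(s² + 16)² = 8s/(s² + 16)². Then L{5·t·sin(4t)} = 5·8s/(s² + 16)² = 40s/(s² + 16)²

Final answer: 40s/(s² + 16)²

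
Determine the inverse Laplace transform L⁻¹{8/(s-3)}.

L⁻¹{1/(s-a)} = e^(at), so L⁻¹{1/(s-3)} = e^(3t), and L⁻¹{8/(s-3)} = 8·e^(3t)

Final answer: 8·e^(3t)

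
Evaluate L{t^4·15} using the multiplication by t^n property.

L{15} = 15/s. d^1/ds^1[1/s] = -1/s². d^2/ds^2[1/s] = 2/s^3. d^3/ds^3[1/s] = -6/s^4. d^4/ds^4[1/s] = 24/s^5. So L{t^4} = (-1)^{4}·24/s^5 = 24/s^5. Then L{t^4·15} = 15·24/s^5 = 360/s^5

Final answer: 360/s^5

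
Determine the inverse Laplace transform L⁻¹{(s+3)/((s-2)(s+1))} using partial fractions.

Using partial fractions, f(t) = (5e^(2t) - 2e^(-t))/3

Final answer: (5e^(2t) - 2e^(-t))/3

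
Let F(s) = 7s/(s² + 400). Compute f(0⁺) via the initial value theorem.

f(0⁺) = lim_{s→∞} s·7s/(s² + 400) = lim_{s→∞} 7s²/(s² + 400) = 7

Final answer: 7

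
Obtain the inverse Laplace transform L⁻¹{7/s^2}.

L⁻¹{n!/s^(n+1)} = t^n with n=1. So L⁻¹{1/s^2} = t, and L⁻¹{7/s^2} = (7/1)·t = 7·t

Final answer: 7·t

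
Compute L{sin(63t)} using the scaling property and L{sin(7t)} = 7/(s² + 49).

Using L{f(at)} = (1/a)F(s/a) with a=9: L{sin(63t)} = (1/9) · 7/((s/9)² + 49) = (1/9) · 7·81/(s² + 3969) = 63/(s² + 3969)

Final answer: 63/(s² + 3969)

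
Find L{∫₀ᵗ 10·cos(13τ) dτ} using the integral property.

L{∫₀ᵗ f(τ)dτ} = F(s)/s with F(s) = 10s/(s² + 169), so the result is (10s/(s² + 169))/s = 10/(s² + 169)

Final answer: 10/(s² + 169)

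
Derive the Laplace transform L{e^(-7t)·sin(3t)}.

L{e^(at)·sin(ωt)} = ω/((s-a)² + ω²), so L{e^(-7t)·sin(3t)} = 3/((s+7)² + 9)

Final answer: 3/((s+7)² + 9)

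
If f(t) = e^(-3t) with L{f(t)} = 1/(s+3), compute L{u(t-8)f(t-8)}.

Time shift theorem: L{u(t-a)f(t-a)} = e^(-as)F(s). Here a=8, F(s) = 1/(s+3), so L{u(t-8)f(t-8)} = e^(-8s)·1/(s+3)

Final answer: e^(-8s)·1/(s+3)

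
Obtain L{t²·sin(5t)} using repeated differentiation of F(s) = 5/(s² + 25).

F(s) = 5/(s² + 25). F'(s) = -10s/(s² + 25)². F''(s) = -10(25 - 3s²)/(s² + 25)³ = (30s² - 250)/(s² + 25)³. So L{t²·sin(5t)} = (-1)² F''(s) = (30s² - 250)/(s² + 25)³

Final answer: (30s² - 250)/(s² + 25)³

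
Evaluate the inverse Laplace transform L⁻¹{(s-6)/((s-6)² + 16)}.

Using frequency shift, L⁻¹{(s-6)/((s-6)² + 16)} = e^(6t)·cos(4t)

Final answer: e^(6t)·cos(4t)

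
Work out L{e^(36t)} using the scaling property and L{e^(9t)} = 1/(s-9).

Using L{f(at)} = (1/a)F(s/a) with a=4 and f(t) = e^(9t): L{e^(36t)} = (1/4) · 1/((s/4)-9) = (1/4) · 4/(s-36) = 1/(s-36)

Final answer: 1/(s-36)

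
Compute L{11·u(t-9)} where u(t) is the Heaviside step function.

L{u(t-a)} = e^(-as)/s. Here a=9, so L{u(t-9)} = e^(-9s)/s, and L{11·u(t-9)} = 11·e^(-9s)/s

Final answer: 11·e^(-9s)/s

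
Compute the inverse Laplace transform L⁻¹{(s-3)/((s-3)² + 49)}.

Using frequency shift, L⁻¹{(s-3)/((s-3)² + 49)} = e^(3t)·cos(7t)

Final answer: e^(3t)·cos(7t)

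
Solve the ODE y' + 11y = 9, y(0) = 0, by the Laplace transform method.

sY + 11Y = 9/s. Y = 9/(s(s+11)). Partial fractions: Y = 9/11/s - 9/11/(s+11)

Final answer: y(t) = 9/11(1 - e^(-11t))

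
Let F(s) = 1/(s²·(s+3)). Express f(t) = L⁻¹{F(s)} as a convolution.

1/(s²·(s+3)) = (1/s^2)·(1/(s+3)) = L{t}·L{e^(-3t)}. So f(t) = t*e^(-3t) = ∫₀ᵗ τ·e^(-3(t-τ)) dτ

Final answer: ∫₀ᵗ τ·e^(-3(t-τ)) dτ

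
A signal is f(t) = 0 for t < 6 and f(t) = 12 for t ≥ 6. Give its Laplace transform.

f(t) = 12·u(t-6). L{u(t-6)} = e^(-6s)/s, so L{f(t)} = 12·e^(-6s)/s

Final answer: 12·e^(-6s)/s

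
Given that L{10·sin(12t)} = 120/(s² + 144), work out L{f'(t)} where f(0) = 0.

L{f'(t)} = s·F(s) - f(0) = s·120/(s² + 144) - 0 = 120s/(s² + 144)

Final answer: 120s/(s² + 144)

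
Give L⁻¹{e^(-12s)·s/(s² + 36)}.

L⁻¹{s/(s² + 36)} = cos(6t). By the time shift theorem, L⁻¹{e^(-as)F(s)} = u(t-a)f(t-a) with a=12, so L⁻¹{e^(-12s)·s/(s² + 36)} = u(t-12)·cos(6(t-12))

Final answer: u(t-12)·cos(6(t-12))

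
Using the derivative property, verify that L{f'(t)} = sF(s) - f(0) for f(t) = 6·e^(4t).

f'(t) = 24e^(4t). Direct: L{f'(t)} = 24/(s-4). Property: s·6/(s-4) - 6 = (6s - 6(s-4))/(s-4) = 24/(s-4). ✓

Final answer: 24/(s-4)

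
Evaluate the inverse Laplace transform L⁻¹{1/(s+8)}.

L⁻¹{1/(s-a)} = e^(at), so L⁻¹{1/(s+8)} = e^(-8t)

Final answer: e^(-8t)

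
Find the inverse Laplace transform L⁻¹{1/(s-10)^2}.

L⁻¹{n!/(s-a)^(n+1)} = t^n·e^(at), so L⁻¹{1/(s-10)^2} = t·e^(10t)

Final answer: t·e^(10t)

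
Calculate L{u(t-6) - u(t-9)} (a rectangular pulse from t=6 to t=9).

L{u(t-a)} = e^(-as)/s. L{u(t-6) - u(t-9)} = (e^(-6s) - e^(-9s))/s

Final answer: (e^(-6s) - e^(-9s))/s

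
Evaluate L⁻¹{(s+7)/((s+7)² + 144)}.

Using frequency shift: L⁻¹{(s-a)/((s-a)² + b²)} = e^(at)cos(bt). Here a=-7, b=12

Final answer: e^(-7t)·cos(12t)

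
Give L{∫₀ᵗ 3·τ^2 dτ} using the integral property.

L{∫₀ᵗ f(τ)dτ} = F(s)/s with f(t) = 3t^2. F(s) = 6/s^3, so L{∫₀ᵗ 3·τ^2 dτ} = (6/s^3)/s = 6/s^4. (Check: ∫₀ᵗ 3·τ^2 dτ = 3t^3/3.)

Final answer: 6/s^4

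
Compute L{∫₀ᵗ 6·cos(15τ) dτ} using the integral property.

L{∫₀ᵗ f(τ)dτ} = F(s)/s with F(s) = 6s/(s² + 225), so the result is (6s/(s² + 225))/s = 6/(s² + 225)

Final answer: 6/(s² + 225)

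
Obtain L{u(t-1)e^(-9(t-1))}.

u(t-a)f(t-a) with f(t)=e^(-9t). L{e^(-9t)} = 1/(s+9). By time shift: e^(-s)/(s+9)

Final answer: e^(-s)/(s+9)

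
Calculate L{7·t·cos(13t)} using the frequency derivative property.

L{cos(13t)} = s/(s² + 169). Derivative: d/ds[s/(s² + 169)] = [(s² + 169) - s·2s]/(s² + 169)² = (169 - s²)/(s² + 169)². So L{t·cos(13t)} = -F'(s) = (s² - 169)/(s² + 169)². Then L{7·t·cos(13t)} = 7·(s² - 169)/(s² + 169)²

Final answer: 7·(s² - 169)/(s² + 169)²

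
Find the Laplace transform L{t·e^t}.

L{t^n·e^(at)} = n!/(s-a)^(n+1), so L{t·e^t} = 1/(s-1)^2

Final answer: 1/(s-1)^2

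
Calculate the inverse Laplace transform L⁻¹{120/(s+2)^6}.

L⁻¹{n!/(s-a)^(n+1)} = t^n·e^(at), so L⁻¹{120/(s+2)^6} = t^5·e^(-2t)

Final answer: t^5·e^(-2t)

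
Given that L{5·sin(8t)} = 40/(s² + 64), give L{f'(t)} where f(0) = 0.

L{f'(t)} = s·F(s) - f(0) = s·40/(s² + 64) - 0 = 40s/(s² + 64)

Final answer: 40s/(s² + 64)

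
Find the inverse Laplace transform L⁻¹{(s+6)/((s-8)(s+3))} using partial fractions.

Using partial fractions, f(t) = (14e^(8t) - 3e^(-3t))/11

Final answer: (14e^(8t) - 3e^(-3t))/11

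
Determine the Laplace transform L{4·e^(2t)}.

L{e^(at)} = 1/(s-a), so L{e^(2t)} = 1/(s-2). Then L{4·e^(2t)} = 4/(s-2)

Final answer: 4/(s-2)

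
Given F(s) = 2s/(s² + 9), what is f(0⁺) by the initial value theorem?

f(0⁺) = lim_{s→∞} s·2s/(s² + 9) = lim_{s→∞} 2s²/(s² + 9) = 2

Final answer: 2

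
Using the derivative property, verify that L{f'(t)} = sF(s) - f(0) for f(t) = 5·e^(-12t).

f'(t) = -60e^(-12t). Direct: L{f'(t)} = -60/(s+12). Property: s·5/(s+12) - 5 = (5s - 5(s+12))/(s+12) = -60/(s+12). ✓

Final answer: -60/(s+12)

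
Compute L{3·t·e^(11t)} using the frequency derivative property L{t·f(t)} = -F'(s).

L{e^(11t)} = 1/(s-11). By frequency derivative: L{t·e^(11t)} = -d/ds[1/(s-11)] = -(-1)/(s-11)² = 1/(s-11)². Then L{3·t·e^(11t)} = 3·1/(s-11)² = 3/(s-11)²

Final answer: 3/(s-11)²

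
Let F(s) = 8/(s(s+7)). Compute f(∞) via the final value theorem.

f(∞) = lim_{s→0} s·8/(s(s+7)) = lim_{s→0} 8/(s+7) = 8/7 = 8/7

Final answer: 8/7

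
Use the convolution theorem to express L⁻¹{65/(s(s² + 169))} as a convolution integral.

65/(s(s² + 169)) = (1/s)·(65/(s² + 169)) = L{1}·L{5·sin(13t)}. So f(t) = 1*(5·sin(13t)) = ∫₀ᵗ 5·sin(13τ) dτ

Final answer: ∫₀ᵗ 5·sin(13τ) dτ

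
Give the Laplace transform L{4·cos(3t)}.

L{cos(ωt)} = s/(s² + ω²), so L{cos(3t)} = s/(s² + 9). Then L{4·cos(3t)} = 4·s/(s² + 9) = 4s/(s² + 9)

Final answer: 4s/(s² + 9)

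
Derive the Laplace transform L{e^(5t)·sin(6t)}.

L{e^(at)·sin(ωt)} = ω/((s-a)² + ω²), so L{e^(5t)·sin(6t)} = 6/((s-5)² + 36)

Final answer: 6/((s-5)² + 36)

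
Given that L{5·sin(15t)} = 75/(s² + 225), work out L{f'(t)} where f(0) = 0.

L{f'(t)} = s·F(s) - f(0) = s·75/(s² + 225) - 0 = 75s/(s² + 225)

Final answer: 75s/(s² + 225)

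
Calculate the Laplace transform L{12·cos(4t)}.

L{cos(ωt)} = s/(s² + ω²), so L{cos(4t)} = s/(s² + 16). Then L{12·cos(4t)} = 12·s/(s² + 16) = 12s/(s² + 16)

Final answer: 12s/(s² + 16)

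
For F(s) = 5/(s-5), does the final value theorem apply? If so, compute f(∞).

sF(s) = 5s/(s-5) has a pole at s = 5 in the right half-plane. Theorem does NOT apply (unstable system; f(t) = 5·e^(5t) grows without bound).

Final answer: Not applicable (unstable)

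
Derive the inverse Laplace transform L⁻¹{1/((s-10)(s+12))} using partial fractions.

Decompose: A/(s-10) + B/(s+12). A = 1/22, B = -1/22. f(t) = (e^(10t) - e^(-12t))/22

Final answer: (e^(10t) - e^(-12t))/22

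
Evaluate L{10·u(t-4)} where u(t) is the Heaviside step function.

L{u(t-a)} = e^(-as)/s. Here a=4, so L{u(t-4)} = e^(-4s)/s, and L{10·u(t-4)} = 10·e^(-4s)/s

Final answer: 10·e^(-4s)/s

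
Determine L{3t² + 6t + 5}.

L{3t² + 6t + 5} = 3·2/s³ + 6/s² + 5/s = 6/s³ + 6/s² + 5/s

Final answer: 6/s³ + 6/s² + 5/s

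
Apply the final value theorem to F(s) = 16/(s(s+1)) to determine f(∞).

f(∞) = lim_{s→0} s·16/(s(s+1)) = lim_{s→0} 16/(s+1) = 16/1 = 16

Final answer: 16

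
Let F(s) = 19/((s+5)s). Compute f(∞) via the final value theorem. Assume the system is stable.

f(∞) = lim_{s→0} sF(s) = lim_{s→0} 19/(s+5) = 19/5

Final answer: 19/5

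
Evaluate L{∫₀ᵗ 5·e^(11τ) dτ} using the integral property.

L{∫₀ᵗ f(τ)dτ} = F(s)/s with F(s) = 5/(s-11), so L{∫₀ᵗ 5·e^(11τ) dτ} = 5/(s(s-11))

Final answer: 5/(s(s-11))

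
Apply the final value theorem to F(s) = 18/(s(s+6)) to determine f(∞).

f(∞) = lim_{s→0} s·18/(s(s+6)) = lim_{s→0} 18/(s+6) = 18/6 = 3

Final answer: 3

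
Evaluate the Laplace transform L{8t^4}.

L{8t^4} = 8 · L{t^4} = 8 · 24/s^5 = 192/s^5

Final answer: 192/s^5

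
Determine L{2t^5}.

L{t^n} = n!/s^(n+1). So L{2t^5} = 2·5!/s^6 = 240/s^6

Final answer: 240/s^6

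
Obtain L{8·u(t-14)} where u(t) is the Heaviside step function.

L{u(t-a)} = e^(-as)/s. Here a=14, so L{u(t-14)} = e^(-14s)/s, and L{8·u(t-14)} = 8·e^(-14s)/s

Final answer: 8·e^(-14s)/s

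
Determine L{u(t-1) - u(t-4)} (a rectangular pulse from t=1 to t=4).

L{u(t-a)} = e^(-as)/s. L{u(t-1) - u(t-4)} = (e^(-s) - e^(-4s))/s

Final answer: (e^(-s) - e^(-4s))/s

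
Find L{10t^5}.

L{t^n} = n!/s^(n+1). So L{10t^5} = 10·5!/s^6 = 1200/s^6

Final answer: 1200/s^6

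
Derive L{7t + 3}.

L{7t + 3} = 7·L{t} + 3·L{1} = 7/s² + 3/s

Final answer: 7/s² + 3/s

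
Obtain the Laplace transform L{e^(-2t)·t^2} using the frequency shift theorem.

L{e^(at)·t^n} = n!/(s-a)^(n+1), so L{e^(-2t)·t^2} = 2/(s+2)^3

Final answer: 2/(s+2)^3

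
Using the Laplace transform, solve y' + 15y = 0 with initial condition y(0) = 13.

L{y'} + 15L{y} = 0. sY - 13 + 15Y = 0. Y(s+15) = 13. Y = 13/(s+15)

Final answer: y(t) = 13e^(-15t)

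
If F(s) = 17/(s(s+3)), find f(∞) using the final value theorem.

f(∞) = lim_{s→0} s·17/(s(s+3)) = lim_{s→0} 17/(s+3) = 17/3 = 17/3

Final answer: 17/3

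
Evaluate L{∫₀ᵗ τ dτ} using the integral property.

L{∫₀ᵗ f(τ)dτ} = F(s)/s with f(t) = t. F(s) = 1/s^2, so L{∫₀ᵗ τ dτ} = (1/s^2)/s = 1/s^3. (Check: ∫₀ᵗ τ dτ = t^2/2.)

Final answer: 1/s^3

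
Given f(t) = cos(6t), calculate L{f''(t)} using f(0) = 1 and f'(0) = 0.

F(s) = s/(s² + 36). L{f''(t)} = s²F(s) - sf(0) - f'(0) = s³/(s² + 36) - s = (s³ - s(s² + 36))/(s² + 36) = -36s/(s² + 36)

Final answer: -36s/(s² + 36)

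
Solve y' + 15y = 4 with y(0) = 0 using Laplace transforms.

sY + 15Y = 4/s. Y = 4/(s(s+15)). Partial fractions: Y = 4/15/s - 4/15/(s+15)

Final answer: y(t) = 4/15(1 - e^(-15t))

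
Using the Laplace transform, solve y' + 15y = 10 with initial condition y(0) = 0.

sY + 15Y = 10/s. Y = 10/(s(s+15)). Partial fractions: Y = 2/3/s - 2/3/(s+15)

Final answer: y(t) = 2/3(1 - e^(-15t))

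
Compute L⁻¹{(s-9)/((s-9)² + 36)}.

Using frequency shift: L⁻¹{(s-a)/((s-a)² + b²)} = e^(at)cos(bt). Here a=9, b=6

Final answer: e^(9t)·cos(6t)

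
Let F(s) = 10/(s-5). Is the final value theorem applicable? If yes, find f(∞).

sF(s) = 10s/(s-5) has a pole at s = 5 in the right half-plane. Theorem does NOT apply (unstable system; f(t) = 10·e^(5t) grows without bound).

Final answer: Not applicable (unstable)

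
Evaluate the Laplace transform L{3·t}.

L{t^n} = n!/s^(n+1), so L{t} = 1/s^2. Then L{3·t} = 3·1/s^2 = 3/s^2

Final answer: 3/s^2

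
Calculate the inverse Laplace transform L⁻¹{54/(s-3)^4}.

L⁻¹{n!/(s-a)^(n+1)} = t^n·e^(at) with n=3, a=3. So L⁻¹{6/(s-3)^4} = t^3·e^(3t), and L⁻¹{54/(s-3)^4} = (54/6)·t^3·e^(3t) = 9·t^3·e^(3t)

Final answer: 9·t^3·e^(3t)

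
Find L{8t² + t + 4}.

L{8t² + t + 4} = 8·2/s³ + 1/s² + 4/s = 16/s³ + 1/s² + 4/s

Final answer: 16/s³ + 1/s² + 4/s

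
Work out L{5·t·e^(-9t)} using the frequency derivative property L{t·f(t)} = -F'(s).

L{e^(-9t)} = 1/(s+9). By frequency derivative: L{t·e^(-9t)} = -d/ds[1/(s+9)] = -(-1)/(s+9)² = 1/(s+9)². Then L{5·t·e^(-9t)} = 5·1/(s+9)² = 5/(s+9)²

Final answer: 5/(s+9)²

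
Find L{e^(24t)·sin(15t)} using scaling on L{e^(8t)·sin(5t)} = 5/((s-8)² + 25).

Scaling with a=3: L{e^(24t)·sin(15t)} = (1/3) · 5/((s/3-8)² + 25). Simplifying: 15/((s-24)² + 225)

Final answer: 15/((s-24)² + 225)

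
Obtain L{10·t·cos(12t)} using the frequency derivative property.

L{cos(12t)} = s/(s² + 144). Derivative: d/ds[s/(s² + 144)] = [(s² + 144) - s·2s]/(s² + 144)² = (144 - s²)/(s² + 144)². So L{t·cos(12t)} = -F'(s) = (s² - 144)/(s² + 144)². Then L{10·t·cos(12t)} = 10·(s² - 144)/(s² + 144)²

Final answer: 10·(s² - 144)/(s² + 144)²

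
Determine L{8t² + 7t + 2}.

L{8t² + 7t + 2} = 8·2/s³ + 7/s² + 2/s = 16/s³ + 7/s² + 2/s

Final answer: 16/s³ + 7/s² + 2/s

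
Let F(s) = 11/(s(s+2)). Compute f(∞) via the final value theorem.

f(∞) = lim_{s→0} s·11/(s(s+2)) = lim_{s→0} 11/(s+2) = 11/2 = 11/2

Final answer: 11/2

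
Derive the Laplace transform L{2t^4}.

L{2t^4} = 2 · L{t^4} = 2 · 24/s^5 = 48/s^5

Final answer: 48/s^5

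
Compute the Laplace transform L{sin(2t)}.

L{sin(ωt)} = ω/(s² + ω²), so L{sin(2t)} = 2/(s² + 4)

Final answer: 2/(s² + 4)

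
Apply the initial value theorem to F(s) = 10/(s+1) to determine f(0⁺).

f(0⁺) = lim_{s→∞} s·10/(s+1) = lim_{s→∞} 10s/(s+1) = 10

Final answer: 10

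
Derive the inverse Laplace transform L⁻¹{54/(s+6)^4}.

L⁻¹{n!/(s-a)^(n+1)} = t^n·e^(at) with n=3, a=-6. So L⁻¹{6/(s+6)^4} = t^3·e^(-6t), and L⁻¹{54/(s+6)^4} = (54/6)·t^3·e^(-6t) = 9·t^3·e^(-6t)

Final answer: 9·t^3·e^(-6t)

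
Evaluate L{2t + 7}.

L{2t + 7} = 2·L{t} + 7·L{1} = 2/s² + 7/s

Final answer: 2/s² + 7/s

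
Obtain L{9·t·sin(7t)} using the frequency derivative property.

L{sin(7t)} = 7/(s² + 49). By L{t·f(t)} = -F'(s): -d/ds[7/(s² + 49)] = -(7)·(-2s)/(s² + 49)² = 14s/(s² + 49)². Then L{9·t·sin(7t)} = 9·14s/(s² + 49)² = 126s/(s² + 49)²

Final answer: 126s/(s² + 49)²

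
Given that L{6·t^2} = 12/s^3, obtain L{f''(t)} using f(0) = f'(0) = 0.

L{f''(t)} = s²F(s) - sf(0) - f'(0) = s²·12/s^3 - 0 - 0 = 12/s

Final answer: 12/s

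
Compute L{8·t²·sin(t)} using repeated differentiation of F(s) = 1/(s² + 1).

F(s) = 1/(s² + 1). F'(s) = -2s/(s² + 1)². F''(s) = -2(1 - 3s²)/(s² + 1)³ = (6s² - 2)/(s² + 1)³. So L{t²·sin(t)} = (-1)² F''(s) = (6s² - 2)/(s² + 1)³. Then L{8·t²·sin(t)} = 8·(6s² - 2)/(s² + 1)³ = (48s² - 16)/(s² + 1)³

Final answer: (48s² - 16)/(s² + 1)³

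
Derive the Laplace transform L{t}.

L{t^n} = n!/s^(n+1), so L{t} = 1/s^2

Final answer: 1/s^2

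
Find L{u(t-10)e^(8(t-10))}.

u(t-a)f(t-a) with f(t)=e^(8t). L{e^(8t)} = 1/(s-8). By time shift: e^(-10s)/(s-8)

Final answer: e^(-10s)/(s-8)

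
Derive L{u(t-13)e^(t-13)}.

u(t-a)f(t-a) with f(t)=e^t. L{e^t} = 1/(s-1). By time shift: e^(-13s)/(s-1)

Final answer: e^(-13s)/(s-1)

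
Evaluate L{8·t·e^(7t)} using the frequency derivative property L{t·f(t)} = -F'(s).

L{e^(7t)} = 1/(s-7). By frequency derivative: L{t·e^(7t)} = -d/ds[1/(s-7)] = -(-1)/(s-7)² = 1/(s-7)². Then L{8·t·e^(7t)} = 8·1/(s-7)² = 8/(s-7)²

Final answer: 8/(s-7)²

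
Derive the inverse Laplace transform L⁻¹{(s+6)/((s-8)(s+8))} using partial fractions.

Using partial fractions, f(t) = (14e^(8t) + 2e^(-8t))/16

Final answer: (14e^(8t) + 2e^(-8t))/16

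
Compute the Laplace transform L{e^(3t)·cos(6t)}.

L{e^(at)·cos(ωt)} = (s-a)/((s-a)² + ω²), so L{e^(3t)·cos(6t)} = (s-3)/((s-3)² + 36)

Final answer: (s-3)/((s-3)² + 36)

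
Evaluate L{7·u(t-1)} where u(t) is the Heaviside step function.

L{u(t-a)} = e^(-as)/s. Here a=1, so L{u(t-1)} = e^(-s)/s, and L{7·u(t-1)} = 7·e^(-s)/s

Final answer: 7·e^(-s)/s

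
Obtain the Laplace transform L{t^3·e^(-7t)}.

L{t^n·e^(at)} = n!/(s-a)^(n+1), so L{t^3·e^(-7t)} = 6/(s+7)^4

Final answer: 6/(s+7)^4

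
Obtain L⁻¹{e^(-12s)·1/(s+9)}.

L⁻¹{1/(s+9)} = e^(-9t). By the time shift theorem, L⁻¹{e^(-as)F(s)} = u(t-a)f(t-a) with a=12, so L⁻¹{e^(-12s)·1/(s+9)} = u(t-12)·e^(-9(t-12))

Final answer: u(t-12)·e^(-9(t-12))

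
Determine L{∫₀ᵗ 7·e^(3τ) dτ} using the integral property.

L{∫₀ᵗ f(τ)dτ} = F(s)/s with F(s) = 7/(s-3), so L{∫₀ᵗ 7·e^(3τ) dτ} = 7/(s(s-3))

Final answer: 7/(s(s-3))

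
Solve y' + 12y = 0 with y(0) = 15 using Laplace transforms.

L{y'} + 12L{y} = 0. sY - 15 + 12Y = 0. Y(s+12) = 15. Y = 15/(s+12)

Final answer: y(t) = 15e^(-12t)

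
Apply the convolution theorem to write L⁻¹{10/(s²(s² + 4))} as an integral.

10/(s²(s² + 4)) = (1/s²)·(10/(s² + 4)) = L{t}·L{5·sin(2t)}. So f(t) = t*(5·sin(2t)) = ∫₀ᵗ 5τ·sin(2(t-τ)) dτ

Final answer: ∫₀ᵗ 5τ·sin(2(t-τ)) dτ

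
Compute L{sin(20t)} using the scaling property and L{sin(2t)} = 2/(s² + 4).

Using L{f(at)} = (1/a)F(s/a) with a=10: L{sin(20t)} = (1/10) · 2/((s/10)² + 4) = (1/10) · 2·100/(s² + 400) = 20/(s² + 400)

Final answer: 20/(s² + 400)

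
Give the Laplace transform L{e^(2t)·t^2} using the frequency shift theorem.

L{e^(at)·t^n} = n!/(s-a)^(n+1), so L{e^(2t)·t^2} = 2/(s-2)^3

Final answer: 2/(s-2)^3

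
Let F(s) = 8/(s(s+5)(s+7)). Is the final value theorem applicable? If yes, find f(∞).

Poles of sF(s) = 8/((s+5)(s+7)) are at s = -5 and s = -7, both in the left half-plane. Theorem applies. f(∞) = lim_{s→0} sF(s) = 8/(5·7) = 8/35

Final answer: 8/35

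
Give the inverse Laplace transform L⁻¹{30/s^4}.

L⁻¹{n!/s^(n+1)} = t^n with n=3. So L⁻¹{6/s^4} = t^3, and L⁻¹{30/s^4} = (30/6)·t^3 = 5·t^3

Final answer: 5·t^3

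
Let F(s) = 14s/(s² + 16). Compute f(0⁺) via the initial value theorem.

f(0⁺) = lim_{s→∞} s·14s/(s² + 16) = lim_{s→∞} 14s²/(s² + 16) = 14

Final answer: 14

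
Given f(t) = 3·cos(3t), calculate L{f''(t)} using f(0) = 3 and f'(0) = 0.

F(s) = 3s/(s² + 9). L{f''(t)} = s²F(s) - sf(0) - f'(0) = 3s³/(s² + 9) - 3s = (3s³ - 3s(s² + 9))/(s² + 9) = -27s/(s² + 9)

Final answer: -27s/(s² + 9)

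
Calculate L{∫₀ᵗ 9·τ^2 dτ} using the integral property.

L{∫₀ᵗ f(τ)dτ} = F(s)/s with f(t) = 9t^2. F(s) = 18/s^3, so L{∫₀ᵗ 9·τ^2 dτ} = (18/s^3)/s = 18/s^4. (Check: ∫₀ᵗ 9·τ^2 dτ = 9t^3/3.)

Final answer: 18/s^4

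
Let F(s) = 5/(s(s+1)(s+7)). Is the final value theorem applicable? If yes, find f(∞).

Poles of sF(s) = 5/((s+1)(s+7)) are at s = -1 and s = -7, both in the left half-plane. Theorem applies. f(∞) = lim_{s→0} sF(s) = 5/(1·7) = 5/7

Final answer: 5/7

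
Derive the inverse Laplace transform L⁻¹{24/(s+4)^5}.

L⁻¹{n!/(s-a)^(n+1)} = t^n·e^(at), so L⁻¹{24/(s+4)^5} = t^4·e^(-4t)

Final answer: t^4·e^(-4t)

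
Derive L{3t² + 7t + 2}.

L{3t² + 7t + 2} = 3·2/s³ + 7/s² + 2/s = 6/s³ + 7/s² + 2/s

Final answer: 6/s³ + 7/s² + 2/s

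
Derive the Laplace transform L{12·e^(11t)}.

L{e^(at)} = 1/(s-a), so L{e^(11t)} = 1/(s-11). Then L{12·e^(11t)} = 12/(s-11)

Final answer: 12/(s-11)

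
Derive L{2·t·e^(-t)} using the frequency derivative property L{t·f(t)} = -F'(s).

L{e^(-t)} = 1/(s+1). By frequency derivative: L{t·e^(-t)} = -d/ds[1/(s+1)] = -(-1)/(s+1)² = 1/(s+1)². Then L{2·t·e^(-t)} = 2·1/(s+1)² = 2/(s+1)²

Final answer: 2/(s+1)²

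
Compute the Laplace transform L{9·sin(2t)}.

L{sin(ωt)} = ω/(s² + ω²), so L{sin(2t)} = 2/(s² + 4). Then L{9·sin(2t)} = 9·2/(s² + 4) = 18/(s² + 4)

Final answer: 18/(s² + 4)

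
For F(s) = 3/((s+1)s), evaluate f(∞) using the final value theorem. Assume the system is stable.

f(∞) = lim_{s→0} sF(s) = lim_{s→0} 3/(s+1) = 3

Final answer: 3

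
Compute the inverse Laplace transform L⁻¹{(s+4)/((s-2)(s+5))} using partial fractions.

Using partial fractions, f(t) = (6e^(2t) + e^(-5t))/7

Final answer: (6e^(2t) + e^(-5t))/7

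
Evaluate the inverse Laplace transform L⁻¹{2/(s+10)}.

L⁻¹{1/(s-a)} = e^(at), so L⁻¹{1/(s+10)} = e^(-10t), and L⁻¹{2/(s+10)} = 2·e^(-10t)

Final answer: 2·e^(-10t)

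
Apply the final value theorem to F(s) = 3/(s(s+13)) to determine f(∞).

f(∞) = lim_{s→0} s·3/(s(s+13)) = lim_{s→0} 3/(s+13) = 3/13 = 3/13

Final answer: 3/13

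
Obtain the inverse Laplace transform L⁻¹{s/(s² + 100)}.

L⁻¹{s/(s² + 100)} = cos(10t)

Final answer: cos(10t)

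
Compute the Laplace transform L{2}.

L{2} = 2 · L{1} = 2/s

Final answer: 2/s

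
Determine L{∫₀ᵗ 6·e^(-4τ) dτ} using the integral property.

L{∫₀ᵗ f(τ)dτ} = F(s)/s with F(s) = 6/(s+4), so L{∫₀ᵗ 6·e^(-4τ) dτ} = 6/(s(s+4))

Final answer: 6/(s(s+4))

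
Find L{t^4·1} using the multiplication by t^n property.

L{1} = 1/s. d^1/ds^1[1/s] = -1/s². d^2/ds^2[1/s] = 2/s^3. d^3/ds^3[1/s] = -6/s^4. d^4/ds^4[1/s] = 24/s^5. So L{t^4} = (-1)^{4}·24/s^5 = 24/s^5

Final answer: 24/s^5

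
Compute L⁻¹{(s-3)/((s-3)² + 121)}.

Using frequency shift: L⁻¹{(s-a)/((s-a)² + b²)} = e^(at)cos(bt). Here a=3, b=11

Final answer: e^(3t)·cos(11t)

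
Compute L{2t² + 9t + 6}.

L{2t² + 9t + 6} = 2·2/s³ + 9/s² + 6/s = 4/s³ + 9/s² + 6/s

Final answer: 4/s³ + 9/s² + 6/s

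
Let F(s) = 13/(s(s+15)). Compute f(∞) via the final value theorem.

f(∞) = lim_{s→0} s·13/(s(s+15)) = lim_{s→0} 13/(s+15) = 13/15 = 13/15

Final answer: 13/15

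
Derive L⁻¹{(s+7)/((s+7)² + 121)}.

Using frequency shift: L⁻¹{(s-a)/((s-a)² + b²)} = e^(at)cos(bt). Here a=-7, b=11

Final answer: e^(-7t)·cos(11t)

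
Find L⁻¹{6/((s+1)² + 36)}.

Form: b/((s-a)² + b²) → e^(at)sin(bt). With a=-1, b=6

Final answer: e^(-t)·sin(6t)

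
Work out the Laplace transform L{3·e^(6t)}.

L{e^(at)} = 1/(s-a), so L{e^(6t)} = 1/(s-6). Then L{3·e^(6t)} = 3/(s-6)

Final answer: 3/(s-6)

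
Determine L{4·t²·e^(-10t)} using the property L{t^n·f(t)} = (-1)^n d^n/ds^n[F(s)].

L{e^(-10t)} = 1/(s+10). d/ds[1/(s+10)] = -1/(s+10)². d²/ds²[1/(s+10)] = 2/(s+10)³. So L{t²·e^(-10t)} = (-1)² · 2/(s+10)³ = 2/(s+10)³. Then L{4·t²·e^(-10t)} = 4·2/(s+10)³ = 8/(s+10)³

Final answer: 8/(s+10)³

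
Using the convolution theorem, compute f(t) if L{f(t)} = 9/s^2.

9/s^2 = (9/s)·(1/s) = L{9}·L{1}. By convolution, f(t) = 9*1 = ∫₀ᵗ 9·1 dτ = 9·t

Final answer: 9·t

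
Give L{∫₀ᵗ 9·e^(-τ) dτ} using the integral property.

L{∫₀ᵗ f(τ)dτ} = F(s)/s with F(s) = 9/(s+1), so L{∫₀ᵗ 9·e^(-τ) dτ} = 9/(s(s+1))

Final answer: 9/(s(s+1))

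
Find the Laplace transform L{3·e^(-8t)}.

L{e^(at)} = 1/(s-a), so L{e^(-8t)} = 1/(s+8). Then L{3·e^(-8t)} = 3/(s+8)

Final answer: 3/(s+8)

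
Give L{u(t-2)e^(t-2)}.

u(t-a)f(t-a) with f(t)=e^t. L{e^t} = 1/(s-1). By time shift: e^(-2s)/(s-1)

Final answer: e^(-2s)/(s-1)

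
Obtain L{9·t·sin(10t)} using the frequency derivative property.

L{sin(10t)} = 10/(s² + 100). By L{t·f(t)} = -F'(s): -d/ds[10/(s² + 100)] = -(10)·(-2s)/(s² + 100)² = 20s/(s² + 100)². Then L{9·t·sin(10t)} = 9·20s/(s² + 100)² = 180s/(s² + 100)²

Final answer: 180s/(s² + 100)²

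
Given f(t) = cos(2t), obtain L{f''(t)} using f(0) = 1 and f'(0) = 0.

F(s) = s/(s² + 4). L{f''(t)} = s²F(s) - sf(0) - f'(0) = s³/(s² + 4) - s = (s³ - s(s² + 4))/(s² + 4) = -4s/(s² + 4)

Final answer: -4s/(s² + 4)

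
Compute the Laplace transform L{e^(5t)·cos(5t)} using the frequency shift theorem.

Frequency shift: L{e^(at)f(t)} = F(s-a). L{e^(5t)·cos(5t)} = (s-5)/((s-5)² + 25)

Final answer: (s-5)/((s-5)² + 25)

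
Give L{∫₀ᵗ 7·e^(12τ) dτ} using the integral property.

L{∫₀ᵗ f(τ)dτ} = F(s)/s with F(s) = 7/(s-12), so L{∫₀ᵗ 7·e^(12τ) dτ} = 7/(s(s-12))

Final answer: 7/(s(s-12))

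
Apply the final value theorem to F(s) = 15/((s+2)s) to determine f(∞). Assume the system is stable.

f(∞) = lim_{s→0} sF(s) = lim_{s→0} 15/(s+2) = 15/2

Final answer: 15/2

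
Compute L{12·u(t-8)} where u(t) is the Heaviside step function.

L{u(t-a)} = e^(-as)/s. Here a=8, so L{u(t-8)} = e^(-8s)/s, and L{12·u(t-8)} = 12·e^(-8s)/s

Final answer: 12·e^(-8s)/s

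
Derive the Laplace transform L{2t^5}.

L{2t^5} = 2 · L{t^5} = 2 · 120/s^6 = 240/s^6

Final answer: 240/s^6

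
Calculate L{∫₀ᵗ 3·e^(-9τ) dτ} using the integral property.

L{∫₀ᵗ f(τ)dτ} = F(s)/s with F(s) = 3/(s+9), so L{∫₀ᵗ 3·e^(-9τ) dτ} = 3/(s(s+9))

Final answer: 3/(s(s+9))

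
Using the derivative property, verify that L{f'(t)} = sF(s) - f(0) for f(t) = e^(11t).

f'(t) = 11e^(11t). Direct: L{f'(t)} = 11/(s-11). Property: s·1/(s-11) - 1 = (s - (s-11))/(s-11) = 11/(s-11). ✓

Final answer: 11/(s-11)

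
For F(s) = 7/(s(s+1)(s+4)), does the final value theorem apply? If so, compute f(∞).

Poles of sF(s) = 7/((s+1)(s+4)) are at s = -1 and s = -4, both in the left half-plane. Theorem applies. f(∞) = lim_{s→0} sF(s) = 7/(1·4) = 7/4

Final answer: 7/4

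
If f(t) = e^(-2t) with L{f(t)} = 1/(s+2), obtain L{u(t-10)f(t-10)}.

Time shift theorem: L{u(t-a)f(t-a)} = e^(-as)F(s). Here a=10, F(s) = 1/(s+2), so L{u(t-10)f(t-10)} = e^(-10s)·1/(s+2)

Final answer: e^(-10s)·1/(s+2)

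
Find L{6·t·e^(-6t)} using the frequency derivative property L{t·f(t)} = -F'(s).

L{e^(-6t)} = 1/(s+6). By frequency derivative: L{t·e^(-6t)} = -d/ds[1/(s+6)] = -(-1)/(s+6)² = 1/(s+6)². Then L{6·t·e^(-6t)} = 6·1/(s+6)² = 6/(s+6)²

Final answer: 6/(s+6)²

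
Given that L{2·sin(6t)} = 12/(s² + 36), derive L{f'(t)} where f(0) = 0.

L{f'(t)} = s·F(s) - f(0) = s·12/(s² + 36) - 0 = 12s/(s² + 36)

Final answer: 12s/(s² + 36)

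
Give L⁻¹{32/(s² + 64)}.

This is the form c·a/(s² + a²) with a = 8, c = 4. L⁻¹ = 4·sin(8t)

Final answer: 4·sin(8t)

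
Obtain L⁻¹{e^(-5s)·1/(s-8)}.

L⁻¹{1/(s-8)} = e^(8t). By the time shift theorem, L⁻¹{e^(-as)F(s)} = u(t-a)f(t-a) with a=5, so L⁻¹{e^(-5s)·1/(s-8)} = u(t-5)·e^(8(t-5))

Final answer: u(t-5)·e^(8(t-5))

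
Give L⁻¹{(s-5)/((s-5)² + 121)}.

Using frequency shift: L⁻¹{(s-a)/((s-a)² + b²)} = e^(at)cos(bt). Here a=5, b=11

Final answer: e^(5t)·cos(11t)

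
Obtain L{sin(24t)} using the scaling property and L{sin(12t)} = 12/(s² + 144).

Using L{f(at)} = (1/a)F(s/a) with a=2: L{sin(24t)} = (1/2) · 12/((s/2)² + 144) = (1/2) · 12·4/(s² + 576) = 24/(s² + 576)

Final answer: 24/(s² + 576)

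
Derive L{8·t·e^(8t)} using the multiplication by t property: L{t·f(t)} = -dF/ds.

Using L{t^n·e^(at)} = n!/(s-a)^(n+1), L{t·e^(8t)} = 1/(s-8)^2, so L{8·t·e^(8t)} = 8·1/(s-8)^2 = 8/(s-8)^2

Final answer: 8/(s-8)^2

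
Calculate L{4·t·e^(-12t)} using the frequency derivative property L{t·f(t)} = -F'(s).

L{e^(-12t)} = 1/(s+12). By frequency derivative: L{t·e^(-12t)} = -d/ds[1/(s+12)] = -(-1)/(s+12)² = 1/(s+12)². Then L{4·t·e^(-12t)} = 4·1/(s+12)² = 4/(s+12)²

Final answer: 4/(s+12)²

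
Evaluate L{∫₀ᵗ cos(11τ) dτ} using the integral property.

L{∫₀ᵗ f(τ)dτ} = F(s)/s with F(s) = s/(s² + 121), so the result is (s/(s² + 121))/s = 1/(s² + 121)

Final answer: 1/(s² + 121)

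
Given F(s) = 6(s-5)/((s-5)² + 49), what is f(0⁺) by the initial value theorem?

f(0⁺) = lim_{s→∞} sF(s) = lim_{s→∞} 6s(s-5)/((s-5)² + 49) = 6

Final answer: 6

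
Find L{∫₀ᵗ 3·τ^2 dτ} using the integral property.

L{∫₀ᵗ f(τ)dτ} = F(s)/s with f(t) = 3t^2. F(s) = 6/s^3, so L{∫₀ᵗ 3·τ^2 dτ} = (6/s^3)/s = 6/s^4. (Check: ∫₀ᵗ 3·τ^2 dτ = 3t^3/3.)

Final answer: 6/s^4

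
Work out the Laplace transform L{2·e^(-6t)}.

L{e^(at)} = 1/(s-a), so L{e^(-6t)} = 1/(s+6). Then L{2·e^(-6t)} = 2/(s+6)

Final answer: 2/(s+6)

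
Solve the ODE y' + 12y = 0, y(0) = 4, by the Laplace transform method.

L{y'} + 12L{y} = 0. sY - 4 + 12Y = 0. Y(s+12) = 4. Y = 4/(s+12)

Final answer: y(t) = 4e^(-12t)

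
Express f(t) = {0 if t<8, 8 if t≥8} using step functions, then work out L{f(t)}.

f(t) = 8·u(t-8). L{u(t-8)} = e^(-8s)/s, so L{f(t)} = 8·e^(-8s)/s

Final answer: 8·e^(-8s)/s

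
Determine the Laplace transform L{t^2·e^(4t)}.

L{t^n·e^(at)} = n!/(s-a)^(n+1), so L{t^2·e^(4t)} = 2/(s-4)^3

Final answer: 2/(s-4)^3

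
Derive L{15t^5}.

L{t^n} = n!/s^(n+1). So L{15t^5} = 15·5!/s^6 = 1800/s^6

Final answer: 1800/s^6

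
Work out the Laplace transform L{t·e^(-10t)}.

L{t^n·e^(at)} = n!/(s-a)^(n+1), so L{t·e^(-10t)} = 1/(s+10)^2

Final answer: 1/(s+10)^2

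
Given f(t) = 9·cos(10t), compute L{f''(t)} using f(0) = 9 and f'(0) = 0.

F(s) = 9s/(s² + 100). L{f''(t)} = s²F(s) - sf(0) - f'(0) = 9s³/(s² + 100) - 9s = (9s³ - 9s(s² + 100))/(s² + 100) = -900s/(s² + 100)

Final answer: -900s/(s² + 100)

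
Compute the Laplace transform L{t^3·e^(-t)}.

L{t^n·e^(at)} = n!/(s-a)^(n+1), so L{t^3·e^(-t)} = 6/(s+1)^4

Final answer: 6/(s+1)^4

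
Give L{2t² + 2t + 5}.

L{2t² + 2t + 5} = 2·2/s³ + 2/s² + 5/s = 4/s³ + 2/s² + 5/s

Final answer: 4/s³ + 2/s² + 5/s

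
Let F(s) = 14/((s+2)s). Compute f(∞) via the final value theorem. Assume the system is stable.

f(∞) = lim_{s→0} sF(s) = lim_{s→0} 14/(s+2) = 7

Final answer: 7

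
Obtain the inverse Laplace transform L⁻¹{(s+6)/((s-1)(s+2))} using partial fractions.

Using partial fractions, f(t) = (7e^t - 4e^(-2t))/3

Final answer: (7e^t - 4e^(-2t))/3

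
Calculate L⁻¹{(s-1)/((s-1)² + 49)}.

Using frequency shift: L⁻¹{(s-a)/((s-a)² + b²)} = e^(at)cos(bt). Here a=1, b=7

Final answer: e^t·cos(7t)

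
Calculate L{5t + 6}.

L{5t + 6} = 5·L{t} + 6·L{1} = 5/s² + 6/s

Final answer: 5/s² + 6/s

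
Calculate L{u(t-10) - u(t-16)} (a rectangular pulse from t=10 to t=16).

L{u(t-a)} = e^(-as)/s. L{u(t-10) - u(t-16)} = (e^(-10s) - e^(-16s))/s

Final answer: (e^(-10s) - e^(-16s))/s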